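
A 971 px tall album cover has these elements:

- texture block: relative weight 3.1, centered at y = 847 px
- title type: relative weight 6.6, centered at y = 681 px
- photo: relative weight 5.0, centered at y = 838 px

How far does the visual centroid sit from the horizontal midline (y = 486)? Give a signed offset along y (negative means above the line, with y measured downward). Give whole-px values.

≈ 283 px

Total weight = 3.1 + 6.6 + 5.0 = 14.7.
Σw·y = 3.1·847 + 6.6·681 + 5.0·838 = 11310.3, so ȳ = 11310.3/14.7 ≈ 769.41.
Against y = 486, that's 769.41 − 486 = 283.41.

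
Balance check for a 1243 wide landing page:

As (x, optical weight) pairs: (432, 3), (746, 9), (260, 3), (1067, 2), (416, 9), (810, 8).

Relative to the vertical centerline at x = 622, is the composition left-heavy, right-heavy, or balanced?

Σw = 3 + 9 + 3 + 2 + 9 + 8 = 34.
Σw·x = 21148; x̄ = 21148/34 ≈ 622.00.
622.00 = 622 exactly: balanced.

balanced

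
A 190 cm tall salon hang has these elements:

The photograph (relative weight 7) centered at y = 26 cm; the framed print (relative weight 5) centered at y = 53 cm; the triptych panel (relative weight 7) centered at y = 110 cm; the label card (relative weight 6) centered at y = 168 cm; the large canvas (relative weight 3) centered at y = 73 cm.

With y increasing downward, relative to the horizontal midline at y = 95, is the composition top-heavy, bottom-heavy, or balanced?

top-heavy

Weights sum to 7 + 5 + 7 + 6 + 3 = 28.
y: (7·26 + 5·53 + 7·110 + 6·168 + 3·73) / 28 = 2444 / 28 ≈ 87.29
Since 87.3 is above (smaller y than) 95, the composition reads top-heavy.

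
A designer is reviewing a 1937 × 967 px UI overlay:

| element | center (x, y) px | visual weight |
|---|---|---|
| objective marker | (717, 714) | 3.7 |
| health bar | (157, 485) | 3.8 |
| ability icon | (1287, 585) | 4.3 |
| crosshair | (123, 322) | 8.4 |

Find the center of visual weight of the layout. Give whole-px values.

(486, 480)

Σw = 3.7 + 3.8 + 4.3 + 8.4 = 20.2.
Σw·x = 3.7·717 + 3.8·157 + 4.3·1287 + 8.4·123 = 9816.8, so x̄ = 9816.8/20.2 ≈ 485.98.
Σw·y = 3.7·714 + 3.8·485 + 4.3·585 + 8.4·322 = 9705.1, so ȳ = 9705.1/20.2 ≈ 480.45.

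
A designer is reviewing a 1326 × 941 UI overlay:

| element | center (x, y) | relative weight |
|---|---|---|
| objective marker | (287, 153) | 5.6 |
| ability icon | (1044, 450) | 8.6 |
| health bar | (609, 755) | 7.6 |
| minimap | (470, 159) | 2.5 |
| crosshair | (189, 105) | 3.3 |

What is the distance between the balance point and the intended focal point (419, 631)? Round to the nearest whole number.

Weights sum to 5.6 + 8.6 + 7.6 + 2.5 + 3.3 = 27.6.
Σw·x = 5.6·287 + 8.6·1044 + 7.6·609 + 2.5·470 + 3.3·189 = 17012.7, so x̄ = 17012.7/27.6 ≈ 616.40.
Σw·y = 5.6·153 + 8.6·450 + 7.6·755 + 2.5·159 + 3.3·105 = 11208.8, so ȳ = 11208.8/27.6 ≈ 406.12.
From (419, 631): dx = 197.40, dy = -224.88, so the distance is √(dx²+dy²) ≈ 299.23.

≈ 299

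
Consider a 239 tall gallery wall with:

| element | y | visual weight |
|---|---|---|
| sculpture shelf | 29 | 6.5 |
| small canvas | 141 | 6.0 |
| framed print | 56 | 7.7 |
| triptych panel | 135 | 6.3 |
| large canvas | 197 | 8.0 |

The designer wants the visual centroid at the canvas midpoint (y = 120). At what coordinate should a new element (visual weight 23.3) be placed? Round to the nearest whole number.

After adding the new element, total weight = 6.5 + 6.0 + 7.7 + 6.3 + 8.0 + 23.3 = 57.8.
y: need Σw·y = 57.8·120 = 6936.0. Existing = 6.5·29 + 6.0·141 + 7.7·56 + 6.3·135 + 8.0·197 = 3892.2. Remainder 3043.8 / 23.3 ≈ 130.64.

y ≈ 131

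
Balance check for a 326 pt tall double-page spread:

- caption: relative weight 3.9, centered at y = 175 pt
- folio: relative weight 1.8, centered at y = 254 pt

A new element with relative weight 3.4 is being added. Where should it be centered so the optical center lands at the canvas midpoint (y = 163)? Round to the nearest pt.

With the new element, Σw becomes 3.9 + 1.8 + 3.4 = 9.1.
y: need Σw·y = 9.1·163 = 1483.3. Existing = 3.9·175 + 1.8·254 = 1139.7. Remainder 343.6 / 3.4 ≈ 101.06.

y ≈ 101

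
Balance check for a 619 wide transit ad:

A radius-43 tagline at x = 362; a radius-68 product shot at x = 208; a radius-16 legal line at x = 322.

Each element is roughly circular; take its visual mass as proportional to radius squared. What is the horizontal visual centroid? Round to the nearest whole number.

Weights ∝ r²: tagline 43² = 1849, product shot 68² = 4624, legal line 16² = 256; Σw = 6729.
x-moment: 1849·362 + 4624·208 + 256·322 = 1713562; centroid 1713562/6729 ≈ 254.65.

x ≈ 255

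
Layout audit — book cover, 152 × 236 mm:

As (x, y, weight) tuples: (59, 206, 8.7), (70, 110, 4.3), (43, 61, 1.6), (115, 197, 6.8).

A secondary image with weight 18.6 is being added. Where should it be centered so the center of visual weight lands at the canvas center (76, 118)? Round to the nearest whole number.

New total weight: (8.7 + 4.3 + 1.6 + 6.8) + 18.6 = 40.0.
x: need Σw·x = 40.0·76 = 3040.0. Existing = 8.7·59 + 4.3·70 + 1.6·43 + 6.8·115 = 1665.1. Remainder 1374.9 / 18.6 ≈ 73.92.
y: need Σw·y = 40.0·118 = 4720.0. Existing = 8.7·206 + 4.3·110 + 1.6·61 + 6.8·197 = 3702.4. Remainder 1017.6 / 18.6 ≈ 54.71.

(74, 55)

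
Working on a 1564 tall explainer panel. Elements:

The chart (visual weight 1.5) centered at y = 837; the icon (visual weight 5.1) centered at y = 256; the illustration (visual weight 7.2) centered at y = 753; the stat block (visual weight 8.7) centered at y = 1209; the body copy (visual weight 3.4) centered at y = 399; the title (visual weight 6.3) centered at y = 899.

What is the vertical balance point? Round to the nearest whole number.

y ≈ 793

Total weight = 1.5 + 5.1 + 7.2 + 8.7 + 3.4 + 6.3 = 32.2.
Σw·y = 25521.3; ȳ = 25521.3/32.2 ≈ 792.59.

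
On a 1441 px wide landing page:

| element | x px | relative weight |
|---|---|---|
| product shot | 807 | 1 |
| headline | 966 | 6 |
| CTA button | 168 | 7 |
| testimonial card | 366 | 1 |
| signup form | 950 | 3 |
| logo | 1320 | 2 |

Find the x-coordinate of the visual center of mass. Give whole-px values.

x ≈ 682

Σw = 1 + 6 + 7 + 1 + 3 + 2 = 20.
x: moment 13635 / weight 20 ≈ 681.75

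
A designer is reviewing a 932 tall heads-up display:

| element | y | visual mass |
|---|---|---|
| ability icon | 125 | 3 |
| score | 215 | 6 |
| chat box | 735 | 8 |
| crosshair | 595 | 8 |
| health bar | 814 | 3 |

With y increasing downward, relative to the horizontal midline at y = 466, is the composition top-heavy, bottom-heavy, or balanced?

Σw = 3 + 6 + 8 + 8 + 3 = 28.
y-moment: 3·125 + 6·215 + 8·735 + 8·595 + 3·814 = 14747; centroid 14747/28 ≈ 526.68.
Since 526.7 is below (larger y than) 466, the composition reads bottom-heavy.

bottom-heavy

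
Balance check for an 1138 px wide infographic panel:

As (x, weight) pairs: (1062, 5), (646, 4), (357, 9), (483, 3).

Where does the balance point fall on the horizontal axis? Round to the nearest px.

Σw = 5 + 4 + 9 + 3 = 21.
Σw·x = 5·1062 + 4·646 + 9·357 + 3·483 = 12556, so x̄ = 12556/21 ≈ 597.90.

x ≈ 598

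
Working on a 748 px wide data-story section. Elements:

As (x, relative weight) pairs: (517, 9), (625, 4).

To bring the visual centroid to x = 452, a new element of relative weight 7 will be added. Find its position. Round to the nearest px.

With the new element, Σw becomes 9 + 4 + 7 = 20.
x: need Σw·x = 20·452 = 9040. Existing = 9·517 + 4·625 = 7153. Remainder 1887 / 7 ≈ 269.57.

x ≈ 270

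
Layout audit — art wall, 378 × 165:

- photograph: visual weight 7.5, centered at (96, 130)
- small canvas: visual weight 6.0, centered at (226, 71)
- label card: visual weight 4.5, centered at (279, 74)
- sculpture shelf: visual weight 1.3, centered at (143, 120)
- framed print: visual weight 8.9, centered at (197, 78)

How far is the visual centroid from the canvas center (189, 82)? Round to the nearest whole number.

Weights sum to 7.5 + 6.0 + 4.5 + 1.3 + 8.9 = 28.2.
x: (7.5·96 + 6.0·226 + 4.5·279 + 1.3·143 + 8.9·197) / 28.2 = 5270.7 / 28.2 ≈ 186.90
y: (7.5·130 + 6.0·71 + 4.5·74 + 1.3·120 + 8.9·78) / 28.2 = 2584.2 / 28.2 ≈ 91.64
Offset from (189, 82): Δx ≈ -2.10, Δy ≈ 9.64; distance = √(Δx² + Δy²) ≈ 9.86.

≈ 10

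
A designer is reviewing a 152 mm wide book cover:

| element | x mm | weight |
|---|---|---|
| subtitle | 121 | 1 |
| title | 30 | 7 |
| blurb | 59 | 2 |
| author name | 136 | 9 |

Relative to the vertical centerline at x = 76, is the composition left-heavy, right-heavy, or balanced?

right-heavy

Σw = 1 + 7 + 2 + 9 = 19.
Σw·x = 1·121 + 7·30 + 2·59 + 9·136 = 1673, so x̄ = 1673/19 ≈ 88.05.
Since 88.1 is right of 76, the composition reads right-heavy.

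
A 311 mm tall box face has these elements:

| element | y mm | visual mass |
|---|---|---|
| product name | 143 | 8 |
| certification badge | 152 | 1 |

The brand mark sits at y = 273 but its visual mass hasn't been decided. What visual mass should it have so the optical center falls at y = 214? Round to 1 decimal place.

Existing Σw = 9 (8 + 1); existing moment 8·143 + 1·152 = 1296.
Balance at y = 214 requires (1296 + w·273) / (9 + w) = 214.
Solving: w = (214·9 − 1296) / (273 − 214) = 630 / 59 ≈ 10.68.

w ≈ 10.7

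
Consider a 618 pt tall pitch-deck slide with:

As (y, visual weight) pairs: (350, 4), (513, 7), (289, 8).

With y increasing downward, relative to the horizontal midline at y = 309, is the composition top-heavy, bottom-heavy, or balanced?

bottom-heavy

Total weight = 4 + 7 + 8 = 19.
y-moment: 4·350 + 7·513 + 8·289 = 7303; centroid 7303/19 ≈ 384.37.
384.4 vs midline 309 → bottom-heavy.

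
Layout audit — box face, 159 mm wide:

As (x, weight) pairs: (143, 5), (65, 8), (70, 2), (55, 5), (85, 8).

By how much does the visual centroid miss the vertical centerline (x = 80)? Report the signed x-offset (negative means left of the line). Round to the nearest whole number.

Σw = 5 + 8 + 2 + 5 + 8 = 28.
Σw·x = 5·143 + 8·65 + 2·70 + 5·55 + 8·85 = 2330, so x̄ = 2330/28 ≈ 83.21.
Offset from x = 80: 83.21 − 80 ≈ 3.21.

≈ 3 mm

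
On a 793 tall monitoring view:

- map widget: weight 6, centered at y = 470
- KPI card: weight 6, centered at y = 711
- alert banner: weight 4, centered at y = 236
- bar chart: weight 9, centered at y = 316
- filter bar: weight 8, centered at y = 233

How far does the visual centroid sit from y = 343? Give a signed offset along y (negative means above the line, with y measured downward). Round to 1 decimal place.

≈ 43.0

Total weight = 6 + 6 + 4 + 9 + 8 = 33.
Σw·y = 6·470 + 6·711 + 4·236 + 9·316 + 8·233 = 12738, so ȳ = 12738/33 ≈ 386.00.
Difference: 386.00 − 343 ≈ 43.00.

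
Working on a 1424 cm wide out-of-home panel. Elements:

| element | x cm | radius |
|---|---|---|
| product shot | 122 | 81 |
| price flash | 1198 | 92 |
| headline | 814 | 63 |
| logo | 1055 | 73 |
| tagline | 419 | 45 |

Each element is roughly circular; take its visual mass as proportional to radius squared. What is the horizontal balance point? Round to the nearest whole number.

x ≈ 783

r² weights: product shot 81² = 6561, price flash 92² = 8464, headline 63² = 3969, logo 73² = 5329, tagline 45² = 2025. Total = 26348.
x: (6561·122 + 8464·1198 + 3969·814 + 5329·1055 + 2025·419) / 26348 = 20641650 / 26348 ≈ 783.42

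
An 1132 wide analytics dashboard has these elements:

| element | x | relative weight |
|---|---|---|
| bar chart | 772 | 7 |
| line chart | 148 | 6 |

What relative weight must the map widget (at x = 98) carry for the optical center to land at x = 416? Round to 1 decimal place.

w ≈ 2.8

Known weights sum to 7 + 6 = 13; their moment is 7·772 + 6·148 = 6292.
For the centroid to hit 416: (6292 + w·98) / (13 + w) = 416.
Solving: w = (416·13 − 6292) / (98 − 416) = -884 / -318 ≈ 2.78.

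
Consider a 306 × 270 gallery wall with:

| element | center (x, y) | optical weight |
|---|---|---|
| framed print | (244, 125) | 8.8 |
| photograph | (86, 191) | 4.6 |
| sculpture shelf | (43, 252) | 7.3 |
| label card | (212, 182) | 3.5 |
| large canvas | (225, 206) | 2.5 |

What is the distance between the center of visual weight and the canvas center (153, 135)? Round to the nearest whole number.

Weights sum to 8.8 + 4.6 + 7.3 + 3.5 + 2.5 = 26.7.
x: (8.8·244 + 4.6·86 + 7.3·43 + 3.5·212 + 2.5·225) / 26.7 = 4161.2 / 26.7 ≈ 155.85
y: (8.8·125 + 4.6·191 + 7.3·252 + 3.5·182 + 2.5·206) / 26.7 = 4970.2 / 26.7 ≈ 186.15
From (153, 135): dx = 2.85, dy = 51.15, so the distance is √(dx²+dy²) ≈ 51.23.

≈ 51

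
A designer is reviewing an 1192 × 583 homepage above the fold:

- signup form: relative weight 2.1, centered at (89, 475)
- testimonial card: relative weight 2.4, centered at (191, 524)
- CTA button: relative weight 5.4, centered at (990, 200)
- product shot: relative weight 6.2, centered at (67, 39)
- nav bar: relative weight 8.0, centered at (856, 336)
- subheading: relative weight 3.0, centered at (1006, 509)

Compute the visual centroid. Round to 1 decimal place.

(600.5, 287.5)

Σw = 2.1 + 2.4 + 5.4 + 6.2 + 8.0 + 3.0 = 27.1.
Σw·x = 16272.7; x̄ = 16272.7/27.1 ≈ 600.47.
y: moment 7791.9 / weight 27.1 ≈ 287.52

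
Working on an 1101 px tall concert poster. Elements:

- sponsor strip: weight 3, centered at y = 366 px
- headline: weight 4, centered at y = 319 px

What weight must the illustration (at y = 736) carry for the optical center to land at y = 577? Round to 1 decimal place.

w ≈ 10.5

Existing Σw = 7 (3 + 4); existing moment 3·366 + 4·319 = 2374.
Set Σw·y/Σw = 577: (2374 + 736w) = 577·(7 + w).
So w = (577·7 − 2374)/(736 − 577) = 1665/159 ≈ 10.47.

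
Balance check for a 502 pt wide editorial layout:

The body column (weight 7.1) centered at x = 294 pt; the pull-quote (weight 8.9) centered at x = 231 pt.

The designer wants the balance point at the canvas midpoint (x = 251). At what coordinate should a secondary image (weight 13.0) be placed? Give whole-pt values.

After adding the secondary image, total weight = 7.1 + 8.9 + 13.0 = 29.0.
Along x: (4143.3 + 13.0·x) / 29.0 = 251 (existing moment 7.1·294 + 8.9·231 = 4143.3) ⇒ x = (7279.0 − 4143.3) / 13.0 ≈ 241.21.

x ≈ 241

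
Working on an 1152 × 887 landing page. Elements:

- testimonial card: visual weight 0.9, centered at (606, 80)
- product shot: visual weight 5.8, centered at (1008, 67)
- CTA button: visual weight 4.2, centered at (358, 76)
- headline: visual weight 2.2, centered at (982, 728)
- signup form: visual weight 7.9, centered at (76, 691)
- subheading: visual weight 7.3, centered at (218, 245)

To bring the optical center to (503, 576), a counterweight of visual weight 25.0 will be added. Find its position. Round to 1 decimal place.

(582.5, 842.9)

After adding the counterweight, total weight = 0.9 + 5.8 + 4.2 + 2.2 + 7.9 + 7.3 + 25.0 = 53.3.
Along x: (12247.6 + 25.0·x) / 53.3 = 503 (existing moment 0.9·606 + 5.8·1008 + 4.2·358 + 2.2·982 + 7.9·76 + 7.3·218 = 12247.6) ⇒ x = (26809.9 − 12247.6) / 25.0 ≈ 582.49.
Along y: (9628.8 + 25.0·y) / 53.3 = 576 (existing moment 0.9·80 + 5.8·67 + 4.2·76 + 2.2·728 + 7.9·691 + 7.3·245 = 9628.8) ⇒ y = (30700.8 − 9628.8) / 25.0 ≈ 842.88.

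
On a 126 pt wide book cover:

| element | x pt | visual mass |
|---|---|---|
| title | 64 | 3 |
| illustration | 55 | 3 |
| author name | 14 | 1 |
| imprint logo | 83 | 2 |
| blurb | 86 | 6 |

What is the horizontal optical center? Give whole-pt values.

Σw = 3 + 3 + 1 + 2 + 6 = 15.
x: (3·64 + 3·55 + 1·14 + 2·83 + 6·86) / 15 = 1053 / 15 ≈ 70.20

x ≈ 70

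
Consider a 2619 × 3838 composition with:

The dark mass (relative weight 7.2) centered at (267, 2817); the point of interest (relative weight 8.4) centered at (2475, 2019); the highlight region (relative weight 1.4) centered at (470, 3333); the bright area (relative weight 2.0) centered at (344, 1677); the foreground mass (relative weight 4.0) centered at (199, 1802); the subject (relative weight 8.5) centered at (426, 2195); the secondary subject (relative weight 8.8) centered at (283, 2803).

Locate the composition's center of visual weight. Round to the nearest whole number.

(768, 2377)

Total weight = 7.2 + 8.4 + 1.4 + 2.0 + 4.0 + 8.5 + 8.8 = 40.3.
x-moment: 7.2·267 + 8.4·2475 + 1.4·470 + 2.0·344 + 4.0·199 + 8.5·426 + 8.8·283 = 30965.8; centroid 30965.8/40.3 ≈ 768.38.
y-moment: 7.2·2817 + 8.4·2019 + 1.4·3333 + 2.0·1677 + 4.0·1802 + 8.5·2195 + 8.8·2803 = 95794.1; centroid 95794.1/40.3 ≈ 2377.02.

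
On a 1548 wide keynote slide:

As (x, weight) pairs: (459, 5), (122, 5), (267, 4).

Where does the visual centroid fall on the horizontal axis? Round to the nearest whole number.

x ≈ 284

Weights sum to 5 + 5 + 4 = 14.
x-moment: 5·459 + 5·122 + 4·267 = 3973; centroid 3973/14 ≈ 283.79.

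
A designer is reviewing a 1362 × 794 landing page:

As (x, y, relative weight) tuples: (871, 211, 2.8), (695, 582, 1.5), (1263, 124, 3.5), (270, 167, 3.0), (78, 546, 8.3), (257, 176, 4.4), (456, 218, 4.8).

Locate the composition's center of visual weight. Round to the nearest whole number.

(448, 309)

Σw = 2.8 + 1.5 + 3.5 + 3.0 + 8.3 + 4.4 + 4.8 = 28.3.
x: (2.8·871 + 1.5·695 + 3.5·1263 + 3.0·270 + 8.3·78 + 4.4·257 + 4.8·456) / 28.3 = 12678.8 / 28.3 ≈ 448.01
y: (2.8·211 + 1.5·582 + 3.5·124 + 3.0·167 + 8.3·546 + 4.4·176 + 4.8·218) / 28.3 = 8751.4 / 28.3 ≈ 309.24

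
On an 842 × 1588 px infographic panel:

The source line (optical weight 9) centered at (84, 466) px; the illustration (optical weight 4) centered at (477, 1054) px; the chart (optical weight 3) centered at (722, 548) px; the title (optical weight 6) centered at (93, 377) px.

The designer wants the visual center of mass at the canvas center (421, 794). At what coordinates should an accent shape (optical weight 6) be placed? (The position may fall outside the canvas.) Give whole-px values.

With the accent shape, Σw becomes 9 + 4 + 3 + 6 + 6 = 28.
x: target moment 28×421 = 11788; current 9·84 + 4·477 + 3·722 + 6·93 = 5388; the accent shape supplies 6400, so x = 6400/6 ≈ 1066.67.
y: target moment 28×794 = 22232; current 9·466 + 4·1054 + 3·548 + 6·377 = 12316; the accent shape supplies 9916, so y = 9916/6 ≈ 1652.67.

(1067, 1653)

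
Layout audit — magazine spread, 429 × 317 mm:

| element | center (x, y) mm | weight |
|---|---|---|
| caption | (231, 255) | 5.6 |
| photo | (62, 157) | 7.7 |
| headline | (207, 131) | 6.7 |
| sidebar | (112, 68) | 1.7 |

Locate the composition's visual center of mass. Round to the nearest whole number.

Σw = 5.6 + 7.7 + 6.7 + 1.7 = 21.7.
x: (5.6·231 + 7.7·62 + 6.7·207 + 1.7·112) / 21.7 = 3348.3 / 21.7 ≈ 154.30
y: (5.6·255 + 7.7·157 + 6.7·131 + 1.7·68) / 21.7 = 3630.2 / 21.7 ≈ 167.29

(154, 167)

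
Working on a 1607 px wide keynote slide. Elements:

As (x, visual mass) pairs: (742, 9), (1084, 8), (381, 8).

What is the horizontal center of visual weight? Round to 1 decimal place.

Σw = 9 + 8 + 8 = 25.
x: (9·742 + 8·1084 + 8·381) / 25 = 18398 / 25 ≈ 735.92

x ≈ 735.9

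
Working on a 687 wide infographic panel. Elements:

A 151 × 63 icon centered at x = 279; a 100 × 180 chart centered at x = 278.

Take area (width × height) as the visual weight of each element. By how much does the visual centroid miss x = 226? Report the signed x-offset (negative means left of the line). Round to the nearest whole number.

≈ 52

Areas → weights: icon 151·63 = 9513, chart 100·180 = 18000; Σw = 27513.
x: (9513·279 + 18000·278) / 27513 = 7658127 / 27513 ≈ 278.35
Against x = 226, that's 278.35 − 226 = 52.35.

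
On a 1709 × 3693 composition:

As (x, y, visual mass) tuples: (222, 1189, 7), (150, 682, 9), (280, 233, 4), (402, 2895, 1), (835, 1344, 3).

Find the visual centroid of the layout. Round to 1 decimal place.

Weights sum to 7 + 9 + 4 + 1 + 3 = 24.
Σw·x = 7·222 + 9·150 + 4·280 + 1·402 + 3·835 = 6931, so x̄ = 6931/24 ≈ 288.79.
Σw·y = 7·1189 + 9·682 + 4·233 + 1·2895 + 3·1344 = 22320, so ȳ = 22320/24 ≈ 930.00.

(288.8, 930.0)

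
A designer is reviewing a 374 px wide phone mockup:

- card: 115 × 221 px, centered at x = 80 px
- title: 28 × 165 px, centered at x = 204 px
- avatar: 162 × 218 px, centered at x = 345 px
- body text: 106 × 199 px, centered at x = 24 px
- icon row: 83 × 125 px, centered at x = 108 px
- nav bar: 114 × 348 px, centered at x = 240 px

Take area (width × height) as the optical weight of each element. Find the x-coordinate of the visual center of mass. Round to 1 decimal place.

x ≈ 192.7

Areas → weights: card 115·221 = 25415, title 28·165 = 4620, avatar 162·218 = 35316, body text 106·199 = 21094, icon row 83·125 = 10375, nav bar 114·348 = 39672; Σw = 136492.
x: moment 26307736 / weight 136492 ≈ 192.74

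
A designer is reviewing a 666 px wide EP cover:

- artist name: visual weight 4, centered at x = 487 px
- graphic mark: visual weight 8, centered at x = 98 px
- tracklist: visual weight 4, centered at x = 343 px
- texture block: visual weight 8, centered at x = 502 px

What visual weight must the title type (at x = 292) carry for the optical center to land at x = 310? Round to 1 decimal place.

Fixed elements: Σw = 4 + 8 + 4 + 8 = 24, Σw·x = 4·487 + 8·98 + 4·343 + 8·502 = 8120.
For the centroid to hit 310: (8120 + w·292) / (24 + w) = 310.
So w = (310·24 − 8120)/(292 − 310) = -680/-18 ≈ 37.78.

w ≈ 37.8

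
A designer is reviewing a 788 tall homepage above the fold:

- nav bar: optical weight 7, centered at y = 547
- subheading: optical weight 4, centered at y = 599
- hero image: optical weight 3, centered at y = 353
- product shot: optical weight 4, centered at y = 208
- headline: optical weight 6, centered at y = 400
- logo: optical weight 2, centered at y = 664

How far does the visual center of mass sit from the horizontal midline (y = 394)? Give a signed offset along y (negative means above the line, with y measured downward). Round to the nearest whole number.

≈ 62

Σw = 7 + 4 + 3 + 4 + 6 + 2 = 26.
y-moment: 7·547 + 4·599 + 3·353 + 4·208 + 6·400 + 2·664 = 11844; centroid 11844/26 ≈ 455.54.
Difference: 455.54 − 394 ≈ 61.54.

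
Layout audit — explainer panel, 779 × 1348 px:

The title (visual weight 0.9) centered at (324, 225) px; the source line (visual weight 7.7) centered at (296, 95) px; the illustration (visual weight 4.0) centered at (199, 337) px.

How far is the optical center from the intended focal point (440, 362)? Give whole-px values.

≈ 250 px

Weights sum to 0.9 + 7.7 + 4.0 = 12.6.
Σw·x = 0.9·324 + 7.7·296 + 4.0·199 = 3366.8, so x̄ = 3366.8/12.6 ≈ 267.21.
Σw·y = 0.9·225 + 7.7·95 + 4.0·337 = 2282.0, so ȳ = 2282.0/12.6 ≈ 181.11.
Relative to (440, 362): Δ = (-172.79, -180.89); |Δ| = √(-172.79² + -180.89²) ≈ 250.16.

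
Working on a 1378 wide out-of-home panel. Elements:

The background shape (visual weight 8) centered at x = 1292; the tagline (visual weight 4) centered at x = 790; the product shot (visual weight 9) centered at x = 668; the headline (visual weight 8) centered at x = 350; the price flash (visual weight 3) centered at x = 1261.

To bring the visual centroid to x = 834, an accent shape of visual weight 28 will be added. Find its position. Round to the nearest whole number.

x ≈ 855

New total weight: (8 + 4 + 9 + 8 + 3) + 28 = 60.
x: target moment 60×834 = 50040; current 8·1292 + 4·790 + 9·668 + 8·350 + 3·1261 = 26091; the accent shape supplies 23949, so x = 23949/28 ≈ 855.32.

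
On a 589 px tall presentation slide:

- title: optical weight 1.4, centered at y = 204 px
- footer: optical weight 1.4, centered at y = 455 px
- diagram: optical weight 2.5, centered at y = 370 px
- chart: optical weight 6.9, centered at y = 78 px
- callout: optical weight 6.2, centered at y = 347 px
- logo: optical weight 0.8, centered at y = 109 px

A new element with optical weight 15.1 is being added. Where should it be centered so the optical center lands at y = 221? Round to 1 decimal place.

y ≈ 195.8

After adding the new element, total weight = 1.4 + 1.4 + 2.5 + 6.9 + 6.2 + 0.8 + 15.1 = 34.3.
y: need Σw·y = 34.3·221 = 7580.3. Existing = 1.4·204 + 1.4·455 + 2.5·370 + 6.9·78 + 6.2·347 + 0.8·109 = 4624.4. Remainder 2955.9 / 15.1 ≈ 195.75.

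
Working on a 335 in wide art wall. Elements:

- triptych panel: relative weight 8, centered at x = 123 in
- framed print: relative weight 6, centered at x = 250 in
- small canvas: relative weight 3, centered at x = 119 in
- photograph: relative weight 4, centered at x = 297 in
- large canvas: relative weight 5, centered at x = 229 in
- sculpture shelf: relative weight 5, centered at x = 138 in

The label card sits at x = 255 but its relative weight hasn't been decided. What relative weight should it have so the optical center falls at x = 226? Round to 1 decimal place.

w ≈ 39.4

Existing Σw = 31 (8 + 6 + 3 + 4 + 5 + 5); existing moment 8·123 + 6·250 + 3·119 + 4·297 + 5·229 + 5·138 = 5864.
For the centroid to hit 226: (5864 + w·255) / (31 + w) = 226.
Solving: w = (226·31 − 5864) / (255 − 226) = 1142 / 29 ≈ 39.38.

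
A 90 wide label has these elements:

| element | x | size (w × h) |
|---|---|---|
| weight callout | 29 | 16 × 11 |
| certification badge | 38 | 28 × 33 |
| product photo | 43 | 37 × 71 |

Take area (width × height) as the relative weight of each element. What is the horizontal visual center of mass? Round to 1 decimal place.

Areas → weights: weight callout 16·11 = 176, certification badge 28·33 = 924, product photo 37·71 = 2627; Σw = 3727.
x-moment: 176·29 + 924·38 + 2627·43 = 153177; centroid 153177/3727 ≈ 41.10.

x ≈ 41.1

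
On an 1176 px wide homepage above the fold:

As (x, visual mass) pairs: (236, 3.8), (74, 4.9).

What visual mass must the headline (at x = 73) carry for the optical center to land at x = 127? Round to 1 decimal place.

w ≈ 2.9

Fixed elements: Σw = 3.8 + 4.9 = 8.7, Σw·x = 3.8·236 + 4.9·74 = 1259.4.
Set Σw·x/Σw = 127: (1259.4 + 73w) = 127·(8.7 + w).
Solving: w = (127·8.7 − 1259.4) / (73 − 127) = -154.5 / -54 ≈ 2.86.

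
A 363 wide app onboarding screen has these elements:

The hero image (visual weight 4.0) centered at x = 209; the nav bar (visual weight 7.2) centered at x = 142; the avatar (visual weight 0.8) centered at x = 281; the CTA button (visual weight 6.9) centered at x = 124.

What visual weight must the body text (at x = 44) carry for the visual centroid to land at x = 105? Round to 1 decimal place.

Existing Σw = 18.9 (4.0 + 7.2 + 0.8 + 6.9); existing moment 4.0·209 + 7.2·142 + 0.8·281 + 6.9·124 = 2938.8.
Set Σw·x/Σw = 105: (2938.8 + 44w) = 105·(18.9 + w).
Solving: w = (105·18.9 − 2938.8) / (44 − 105) = -954.3 / -61 ≈ 15.64.

w ≈ 15.6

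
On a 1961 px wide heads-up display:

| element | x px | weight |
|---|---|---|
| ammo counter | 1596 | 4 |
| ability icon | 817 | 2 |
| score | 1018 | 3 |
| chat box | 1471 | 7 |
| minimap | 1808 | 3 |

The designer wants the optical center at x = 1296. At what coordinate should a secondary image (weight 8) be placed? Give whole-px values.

After adding the secondary image, total weight = 4 + 2 + 3 + 7 + 3 + 8 = 27.
Along x: (26793 + 8·x) / 27 = 1296 (existing moment 4·1596 + 2·817 + 3·1018 + 7·1471 + 3·1808 = 26793) ⇒ x = (34992 − 26793) / 8 ≈ 1024.88.

x ≈ 1025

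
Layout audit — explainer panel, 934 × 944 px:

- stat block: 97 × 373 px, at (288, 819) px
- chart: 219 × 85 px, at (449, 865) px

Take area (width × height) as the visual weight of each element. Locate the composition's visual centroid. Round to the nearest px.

(343, 835)

Areas: stat block 97·373 = 36181, chart 219·85 = 18615. Total weight = 54796.
x-moment: 36181·288 + 18615·449 = 18778263; centroid 18778263/54796 ≈ 342.69.
y-moment: 36181·819 + 18615·865 = 45734214; centroid 45734214/54796 ≈ 834.63.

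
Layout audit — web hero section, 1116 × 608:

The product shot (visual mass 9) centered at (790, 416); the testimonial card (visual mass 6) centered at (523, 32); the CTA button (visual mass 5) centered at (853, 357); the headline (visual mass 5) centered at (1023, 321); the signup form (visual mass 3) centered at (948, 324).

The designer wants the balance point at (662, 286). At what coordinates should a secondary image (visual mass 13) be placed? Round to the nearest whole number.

After adding the secondary image, total weight = 9 + 6 + 5 + 5 + 3 + 13 = 41.
Along x: (22472 + 13·x) / 41 = 662 (existing moment 9·790 + 6·523 + 5·853 + 5·1023 + 3·948 = 22472) ⇒ x = (27142 − 22472) / 13 ≈ 359.23.
Along y: (8298 + 13·y) / 41 = 286 (existing moment 9·416 + 6·32 + 5·357 + 5·321 + 3·324 = 8298) ⇒ y = (11726 − 8298) / 13 ≈ 263.69.

(359, 264)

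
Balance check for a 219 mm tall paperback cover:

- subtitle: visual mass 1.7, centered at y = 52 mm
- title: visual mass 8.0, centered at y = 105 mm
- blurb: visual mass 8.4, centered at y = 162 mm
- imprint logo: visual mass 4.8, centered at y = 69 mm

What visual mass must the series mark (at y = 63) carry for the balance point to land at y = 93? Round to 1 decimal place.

Known weights sum to 1.7 + 8.0 + 8.4 + 4.8 = 22.9; their moment is 1.7·52 + 8.0·105 + 8.4·162 + 4.8·69 = 2620.4.
For the centroid to hit 93: (2620.4 + w·63) / (22.9 + w) = 93.
Solving: w = (93·22.9 − 2620.4) / (63 − 93) = -490.7 / -30 ≈ 16.36.

w ≈ 16.4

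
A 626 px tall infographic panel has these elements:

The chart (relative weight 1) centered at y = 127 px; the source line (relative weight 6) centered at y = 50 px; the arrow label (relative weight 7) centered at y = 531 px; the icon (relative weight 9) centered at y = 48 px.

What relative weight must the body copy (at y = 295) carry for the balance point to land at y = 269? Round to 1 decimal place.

w ≈ 62.0

Fixed elements: Σw = 1 + 6 + 7 + 9 = 23, Σw·y = 1·127 + 6·50 + 7·531 + 9·48 = 4576.
Balance at y = 269 requires (4576 + w·295) / (23 + w) = 269.
So w = (269·23 − 4576)/(295 − 269) = 1611/26 ≈ 61.96.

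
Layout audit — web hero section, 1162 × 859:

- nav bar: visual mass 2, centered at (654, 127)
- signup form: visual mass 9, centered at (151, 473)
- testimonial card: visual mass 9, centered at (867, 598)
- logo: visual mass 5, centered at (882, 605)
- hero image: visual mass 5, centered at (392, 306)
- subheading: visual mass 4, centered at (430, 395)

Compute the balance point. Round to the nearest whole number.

Σw = 2 + 9 + 9 + 5 + 5 + 4 = 34.
Σw·x = 18560; x̄ = 18560/34 ≈ 545.88.
Σw·y = 16028; ȳ = 16028/34 ≈ 471.41.

(546, 471)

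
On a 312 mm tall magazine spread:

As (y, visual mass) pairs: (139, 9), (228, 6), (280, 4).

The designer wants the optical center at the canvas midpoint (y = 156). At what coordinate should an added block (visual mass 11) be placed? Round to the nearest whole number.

y ≈ 86

New total weight: (9 + 6 + 4) + 11 = 30.
Along y: (3739 + 11·y) / 30 = 156 (existing moment 9·139 + 6·228 + 4·280 = 3739) ⇒ y = (4680 − 3739) / 11 ≈ 85.55.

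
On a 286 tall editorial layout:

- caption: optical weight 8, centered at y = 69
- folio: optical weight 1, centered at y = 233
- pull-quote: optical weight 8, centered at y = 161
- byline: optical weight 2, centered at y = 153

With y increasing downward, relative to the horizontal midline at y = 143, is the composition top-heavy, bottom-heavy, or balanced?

Weights sum to 8 + 1 + 8 + 2 = 19.
y-moment: 8·69 + 1·233 + 8·161 + 2·153 = 2379; centroid 2379/19 ≈ 125.21.
125.2 vs midline 143 → top-heavy.

top-heavy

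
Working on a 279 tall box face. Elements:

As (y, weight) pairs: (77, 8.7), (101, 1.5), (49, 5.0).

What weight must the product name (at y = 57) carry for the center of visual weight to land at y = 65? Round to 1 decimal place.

w ≈ 9.8

Existing Σw = 15.2 (8.7 + 1.5 + 5.0); existing moment 8.7·77 + 1.5·101 + 5.0·49 = 1066.4.
Balance at y = 65 requires (1066.4 + w·57) / (15.2 + w) = 65.
Solving: w = (65·15.2 − 1066.4) / (57 − 65) = -78.4 / -8 ≈ 9.80.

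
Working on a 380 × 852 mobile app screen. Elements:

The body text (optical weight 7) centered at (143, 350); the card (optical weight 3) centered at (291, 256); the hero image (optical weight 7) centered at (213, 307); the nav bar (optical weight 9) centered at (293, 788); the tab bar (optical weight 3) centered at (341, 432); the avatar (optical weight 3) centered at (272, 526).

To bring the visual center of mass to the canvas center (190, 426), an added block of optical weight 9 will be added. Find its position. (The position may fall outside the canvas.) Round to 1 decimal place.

(-5.7, 237.0)

After adding the added block, total weight = 7 + 3 + 7 + 9 + 3 + 3 + 9 = 41.
Along x: (7841 + 9·x) / 41 = 190 (existing moment 7·143 + 3·291 + 7·213 + 9·293 + 3·341 + 3·272 = 7841) ⇒ x = (7790 − 7841) / 9 ≈ -5.67.
Along y: (15333 + 9·y) / 41 = 426 (existing moment 7·350 + 3·256 + 7·307 + 9·788 + 3·432 + 3·526 = 15333) ⇒ y = (17466 − 15333) / 9 ≈ 237.00.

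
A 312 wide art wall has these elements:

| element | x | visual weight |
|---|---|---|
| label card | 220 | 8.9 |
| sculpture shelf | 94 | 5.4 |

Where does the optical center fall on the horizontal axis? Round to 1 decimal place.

Weights sum to 8.9 + 5.4 = 14.3.
Σw·x = 8.9·220 + 5.4·94 = 2465.6, so x̄ = 2465.6/14.3 ≈ 172.42.

x ≈ 172.4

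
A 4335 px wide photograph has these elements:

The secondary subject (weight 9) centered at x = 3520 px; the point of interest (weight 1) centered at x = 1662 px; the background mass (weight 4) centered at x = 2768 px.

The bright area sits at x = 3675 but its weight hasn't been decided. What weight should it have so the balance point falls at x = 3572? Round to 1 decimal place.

Existing Σw = 14 (9 + 1 + 4); existing moment 9·3520 + 1·1662 + 4·2768 = 44414.
Balance at x = 3572 requires (44414 + w·3675) / (14 + w) = 3572.
So w = (3572·14 − 44414)/(3675 − 3572) = 5594/103 ≈ 54.31.

w ≈ 54.3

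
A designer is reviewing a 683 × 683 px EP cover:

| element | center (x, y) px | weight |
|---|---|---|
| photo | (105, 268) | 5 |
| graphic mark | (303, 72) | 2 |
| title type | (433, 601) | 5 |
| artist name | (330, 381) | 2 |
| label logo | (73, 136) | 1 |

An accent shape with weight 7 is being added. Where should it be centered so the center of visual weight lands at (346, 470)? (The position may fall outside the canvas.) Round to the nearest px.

After adding the accent shape, total weight = 5 + 2 + 5 + 2 + 1 + 7 = 22.
x: need Σw·x = 22·346 = 7612. Existing = 5·105 + 2·303 + 5·433 + 2·330 + 1·73 = 4029. Remainder 3583 / 7 ≈ 511.86.
y: need Σw·y = 22·470 = 10340. Existing = 5·268 + 2·72 + 5·601 + 2·381 + 1·136 = 5387. Remainder 4953 / 7 ≈ 707.57.

(512, 708)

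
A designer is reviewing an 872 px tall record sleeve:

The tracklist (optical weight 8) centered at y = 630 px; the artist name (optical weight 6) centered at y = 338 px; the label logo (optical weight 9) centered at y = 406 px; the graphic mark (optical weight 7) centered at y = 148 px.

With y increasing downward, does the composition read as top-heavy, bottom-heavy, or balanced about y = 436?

Weights sum to 8 + 6 + 9 + 7 = 30.
Σw·y = 8·630 + 6·338 + 9·406 + 7·148 = 11758, so ȳ = 11758/30 ≈ 391.93.
391.9 vs midline 436 → top-heavy.

top-heavy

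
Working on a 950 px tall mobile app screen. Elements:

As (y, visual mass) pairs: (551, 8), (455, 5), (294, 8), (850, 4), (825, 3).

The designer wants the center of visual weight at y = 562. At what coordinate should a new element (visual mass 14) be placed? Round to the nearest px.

After adding the new element, total weight = 8 + 5 + 8 + 4 + 3 + 14 = 42.
y: target moment 42×562 = 23604; current 8·551 + 5·455 + 8·294 + 4·850 + 3·825 = 14910; the new element supplies 8694, so y = 8694/14 ≈ 621.00.

y ≈ 621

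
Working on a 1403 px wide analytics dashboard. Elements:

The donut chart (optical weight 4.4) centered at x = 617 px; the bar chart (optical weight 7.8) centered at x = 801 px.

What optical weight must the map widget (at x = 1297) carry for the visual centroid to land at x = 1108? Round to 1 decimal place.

w ≈ 24.1

Known weights sum to 4.4 + 7.8 = 12.2; their moment is 4.4·617 + 7.8·801 = 8962.6.
Balance at x = 1108 requires (8962.6 + w·1297) / (12.2 + w) = 1108.
So w = (1108·12.2 − 8962.6)/(1297 − 1108) = 4555.0/189 ≈ 24.10.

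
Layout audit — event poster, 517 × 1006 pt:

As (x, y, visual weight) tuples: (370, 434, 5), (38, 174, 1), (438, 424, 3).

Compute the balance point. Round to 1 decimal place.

Total weight = 5 + 1 + 3 = 9.
Σw·x = 5·370 + 1·38 + 3·438 = 3202, so x̄ = 3202/9 ≈ 355.78.
Σw·y = 5·434 + 1·174 + 3·424 = 3616, so ȳ = 3616/9 ≈ 401.78.

(355.8, 401.8)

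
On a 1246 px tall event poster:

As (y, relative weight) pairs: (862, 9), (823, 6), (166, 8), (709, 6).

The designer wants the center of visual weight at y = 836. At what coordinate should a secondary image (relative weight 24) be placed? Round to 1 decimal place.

After adding the secondary image, total weight = 9 + 6 + 8 + 6 + 24 = 53.
y: target moment 53×836 = 44308; current 9·862 + 6·823 + 8·166 + 6·709 = 18278; the secondary image supplies 26030, so y = 26030/24 ≈ 1084.58.

y ≈ 1084.6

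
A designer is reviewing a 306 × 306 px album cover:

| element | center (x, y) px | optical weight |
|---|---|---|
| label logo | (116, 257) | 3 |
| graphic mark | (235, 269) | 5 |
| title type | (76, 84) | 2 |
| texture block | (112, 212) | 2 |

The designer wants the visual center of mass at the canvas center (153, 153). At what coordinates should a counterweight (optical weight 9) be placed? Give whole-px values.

New total weight: (3 + 5 + 2 + 2) + 9 = 21.
x: target moment 21×153 = 3213; current 3·116 + 5·235 + 2·76 + 2·112 = 1899; the counterweight supplies 1314, so x = 1314/9 ≈ 146.00.
y: target moment 21×153 = 3213; current 3·257 + 5·269 + 2·84 + 2·212 = 2708; the counterweight supplies 505, so y = 505/9 ≈ 56.11.

(146, 56)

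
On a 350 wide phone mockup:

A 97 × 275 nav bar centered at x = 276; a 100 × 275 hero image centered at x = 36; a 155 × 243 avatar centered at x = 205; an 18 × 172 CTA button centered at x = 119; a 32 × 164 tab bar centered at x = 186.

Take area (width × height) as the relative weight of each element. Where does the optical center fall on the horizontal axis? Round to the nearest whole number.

x ≈ 174

Areas → weights: nav bar 97·275 = 26675, hero image 100·275 = 27500, avatar 155·243 = 37665, CTA button 18·172 = 3096, tab bar 32·164 = 5248; Σw = 100184.
x-moment: 26675·276 + 27500·36 + 37665·205 + 3096·119 + 5248·186 = 17418177; centroid 17418177/100184 ≈ 173.86.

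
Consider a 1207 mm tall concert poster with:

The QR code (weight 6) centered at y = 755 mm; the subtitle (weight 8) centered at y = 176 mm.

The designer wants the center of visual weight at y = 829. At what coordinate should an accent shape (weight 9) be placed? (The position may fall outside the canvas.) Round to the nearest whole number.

y ≈ 1459

With the accent shape, Σw becomes 6 + 8 + 9 = 23.
y: need Σw·y = 23·829 = 19067. Existing = 6·755 + 8·176 = 5938. Remainder 13129 / 9 ≈ 1458.78.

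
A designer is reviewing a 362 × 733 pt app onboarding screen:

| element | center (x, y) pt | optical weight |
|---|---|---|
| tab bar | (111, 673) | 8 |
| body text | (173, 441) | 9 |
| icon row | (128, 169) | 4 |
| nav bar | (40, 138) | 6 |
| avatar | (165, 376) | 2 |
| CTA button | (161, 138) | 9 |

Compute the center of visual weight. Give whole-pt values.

Weights sum to 8 + 9 + 4 + 6 + 2 + 9 = 38.
Σw·x = 4976; x̄ = 4976/38 ≈ 130.95.
Σw·y = 12851; ȳ = 12851/38 ≈ 338.18.

(131, 338)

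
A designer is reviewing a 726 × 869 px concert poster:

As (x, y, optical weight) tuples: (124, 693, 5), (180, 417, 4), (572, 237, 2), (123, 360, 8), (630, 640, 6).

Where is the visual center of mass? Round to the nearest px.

Weights sum to 5 + 4 + 2 + 8 + 6 = 25.
Σw·x = 5·124 + 4·180 + 2·572 + 8·123 + 6·630 = 7248, so x̄ = 7248/25 ≈ 289.92.
Σw·y = 5·693 + 4·417 + 2·237 + 8·360 + 6·640 = 12327, so ȳ = 12327/25 ≈ 493.08.

(290, 493)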